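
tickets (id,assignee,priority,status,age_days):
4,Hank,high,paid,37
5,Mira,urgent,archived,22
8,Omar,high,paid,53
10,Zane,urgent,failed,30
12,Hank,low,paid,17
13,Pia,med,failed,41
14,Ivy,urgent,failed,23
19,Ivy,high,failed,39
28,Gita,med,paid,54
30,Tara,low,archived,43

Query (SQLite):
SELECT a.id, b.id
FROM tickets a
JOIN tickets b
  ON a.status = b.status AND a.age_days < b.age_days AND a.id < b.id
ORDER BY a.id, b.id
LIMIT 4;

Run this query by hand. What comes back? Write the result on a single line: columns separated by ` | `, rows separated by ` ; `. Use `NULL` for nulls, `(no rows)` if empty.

4 | 8 ; 4 | 28 ; 5 | 30 ; 8 | 28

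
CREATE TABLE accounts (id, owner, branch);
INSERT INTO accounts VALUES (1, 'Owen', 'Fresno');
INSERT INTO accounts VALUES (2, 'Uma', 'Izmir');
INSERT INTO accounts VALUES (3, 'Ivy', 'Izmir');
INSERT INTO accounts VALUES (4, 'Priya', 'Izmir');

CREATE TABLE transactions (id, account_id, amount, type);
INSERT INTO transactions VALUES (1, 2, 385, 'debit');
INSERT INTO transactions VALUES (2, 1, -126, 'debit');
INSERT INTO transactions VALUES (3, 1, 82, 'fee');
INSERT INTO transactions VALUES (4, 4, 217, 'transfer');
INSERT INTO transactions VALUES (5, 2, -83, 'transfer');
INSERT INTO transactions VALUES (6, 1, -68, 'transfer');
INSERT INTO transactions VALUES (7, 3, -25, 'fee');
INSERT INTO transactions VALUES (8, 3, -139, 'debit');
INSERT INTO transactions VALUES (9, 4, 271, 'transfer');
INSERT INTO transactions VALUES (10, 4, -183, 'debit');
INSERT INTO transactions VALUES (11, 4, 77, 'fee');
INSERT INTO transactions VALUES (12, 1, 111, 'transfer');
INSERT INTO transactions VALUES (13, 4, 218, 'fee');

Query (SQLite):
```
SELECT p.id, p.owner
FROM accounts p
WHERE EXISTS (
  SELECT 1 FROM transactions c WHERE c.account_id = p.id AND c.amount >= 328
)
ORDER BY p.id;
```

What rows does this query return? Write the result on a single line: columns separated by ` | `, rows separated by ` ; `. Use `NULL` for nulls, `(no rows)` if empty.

2 | Uma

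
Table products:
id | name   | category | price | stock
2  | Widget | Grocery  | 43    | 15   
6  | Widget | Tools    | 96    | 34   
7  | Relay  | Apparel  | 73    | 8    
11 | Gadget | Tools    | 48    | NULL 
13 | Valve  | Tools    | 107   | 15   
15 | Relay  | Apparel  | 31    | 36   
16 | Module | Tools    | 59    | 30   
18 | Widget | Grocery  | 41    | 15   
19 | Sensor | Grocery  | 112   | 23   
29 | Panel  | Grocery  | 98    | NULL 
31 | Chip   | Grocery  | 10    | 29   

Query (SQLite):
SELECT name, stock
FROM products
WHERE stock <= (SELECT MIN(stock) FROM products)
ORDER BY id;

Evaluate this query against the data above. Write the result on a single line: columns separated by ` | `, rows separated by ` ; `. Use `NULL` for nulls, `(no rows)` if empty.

Relay | 8

Scalar subquery: MIN(stock) over all products rows = 8.
Keep rows where stock <= that value.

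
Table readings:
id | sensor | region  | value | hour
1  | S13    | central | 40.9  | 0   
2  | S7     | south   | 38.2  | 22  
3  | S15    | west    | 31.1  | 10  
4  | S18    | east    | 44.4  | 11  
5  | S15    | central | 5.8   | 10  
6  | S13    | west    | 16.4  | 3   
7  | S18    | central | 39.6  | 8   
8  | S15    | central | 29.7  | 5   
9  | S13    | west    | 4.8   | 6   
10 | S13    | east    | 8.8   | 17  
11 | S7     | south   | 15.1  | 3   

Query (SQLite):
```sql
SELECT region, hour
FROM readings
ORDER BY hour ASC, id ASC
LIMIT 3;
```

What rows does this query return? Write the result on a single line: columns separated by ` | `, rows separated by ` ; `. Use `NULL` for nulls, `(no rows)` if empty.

central | 0 ; west | 3 ; south | 3

Sort by hour asc, tiebreak id asc: (0, id=1), (3, id=6), (3, id=11), (5, id=8), (6, id=9), (8, id=7) …. Take first 3.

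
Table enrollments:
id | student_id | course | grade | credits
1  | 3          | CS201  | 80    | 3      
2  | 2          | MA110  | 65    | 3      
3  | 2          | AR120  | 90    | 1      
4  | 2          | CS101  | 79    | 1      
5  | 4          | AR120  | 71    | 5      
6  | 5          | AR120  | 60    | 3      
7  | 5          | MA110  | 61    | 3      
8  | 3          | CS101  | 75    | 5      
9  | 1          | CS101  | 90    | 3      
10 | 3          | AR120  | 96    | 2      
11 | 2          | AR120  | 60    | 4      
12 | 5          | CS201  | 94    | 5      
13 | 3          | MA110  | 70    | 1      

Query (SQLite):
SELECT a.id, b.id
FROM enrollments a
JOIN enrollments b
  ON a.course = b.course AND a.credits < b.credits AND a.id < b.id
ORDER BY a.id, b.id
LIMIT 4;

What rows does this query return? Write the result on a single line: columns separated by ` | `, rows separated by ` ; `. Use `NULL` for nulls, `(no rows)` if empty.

1 | 12 ; 3 | 5 ; 3 | 6 ; 3 | 10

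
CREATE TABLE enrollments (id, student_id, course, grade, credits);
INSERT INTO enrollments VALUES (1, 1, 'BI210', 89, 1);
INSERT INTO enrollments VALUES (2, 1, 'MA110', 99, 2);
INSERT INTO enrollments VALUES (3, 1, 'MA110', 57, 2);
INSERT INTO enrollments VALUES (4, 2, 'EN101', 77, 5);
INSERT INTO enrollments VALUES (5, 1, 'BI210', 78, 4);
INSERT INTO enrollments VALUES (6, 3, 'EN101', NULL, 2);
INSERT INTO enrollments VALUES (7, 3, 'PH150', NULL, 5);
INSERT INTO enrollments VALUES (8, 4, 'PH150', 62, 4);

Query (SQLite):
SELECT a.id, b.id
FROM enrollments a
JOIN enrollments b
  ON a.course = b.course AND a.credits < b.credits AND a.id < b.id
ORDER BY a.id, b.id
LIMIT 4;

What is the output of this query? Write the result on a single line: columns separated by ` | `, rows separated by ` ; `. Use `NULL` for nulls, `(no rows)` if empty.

1 | 5

Pairs (a,b) with same course, a.credits < b.credits, a.id < b.id.
course groups: BI210:{1,5} EN101:{4,6} MA110:{2,3} PH150:{7,8}
Ordered by (a.id, b.id); first 4.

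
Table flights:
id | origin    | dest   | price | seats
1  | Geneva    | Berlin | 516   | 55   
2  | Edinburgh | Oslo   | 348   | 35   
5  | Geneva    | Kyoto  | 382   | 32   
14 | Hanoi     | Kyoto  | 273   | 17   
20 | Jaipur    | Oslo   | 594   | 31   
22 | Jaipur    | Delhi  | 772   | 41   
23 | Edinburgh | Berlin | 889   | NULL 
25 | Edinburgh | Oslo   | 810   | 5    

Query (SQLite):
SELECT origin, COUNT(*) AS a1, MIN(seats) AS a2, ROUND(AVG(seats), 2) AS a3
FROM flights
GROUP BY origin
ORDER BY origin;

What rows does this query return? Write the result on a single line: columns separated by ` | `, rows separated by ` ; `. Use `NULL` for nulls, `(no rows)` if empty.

Group flights by origin.
Per group compute: COUNT(*), MIN(seats), ROUND(AVG(seats), 2).
  Edinburgh: ids {2, 23, 25} → COUNT(*)=3, MIN(seats)=5, ROUND(AVG(seats), 2)=20
  Geneva: ids {1, 5} → COUNT(*)=2, MIN(seats)=32, ROUND(AVG(seats), 2)=43.5
  Hanoi: ids {14} → COUNT(*)=1, MIN(seats)=17, ROUND(AVG(seats), 2)=17
  Jaipur: ids {20, 22} → COUNT(*)=2, MIN(seats)=31, ROUND(AVG(seats), 2)=36

Edinburgh | 3 | 5 | 20 ; Geneva | 2 | 32 | 43.5 ; Hanoi | 1 | 17 | 17 ; Jaipur | 2 | 31 | 36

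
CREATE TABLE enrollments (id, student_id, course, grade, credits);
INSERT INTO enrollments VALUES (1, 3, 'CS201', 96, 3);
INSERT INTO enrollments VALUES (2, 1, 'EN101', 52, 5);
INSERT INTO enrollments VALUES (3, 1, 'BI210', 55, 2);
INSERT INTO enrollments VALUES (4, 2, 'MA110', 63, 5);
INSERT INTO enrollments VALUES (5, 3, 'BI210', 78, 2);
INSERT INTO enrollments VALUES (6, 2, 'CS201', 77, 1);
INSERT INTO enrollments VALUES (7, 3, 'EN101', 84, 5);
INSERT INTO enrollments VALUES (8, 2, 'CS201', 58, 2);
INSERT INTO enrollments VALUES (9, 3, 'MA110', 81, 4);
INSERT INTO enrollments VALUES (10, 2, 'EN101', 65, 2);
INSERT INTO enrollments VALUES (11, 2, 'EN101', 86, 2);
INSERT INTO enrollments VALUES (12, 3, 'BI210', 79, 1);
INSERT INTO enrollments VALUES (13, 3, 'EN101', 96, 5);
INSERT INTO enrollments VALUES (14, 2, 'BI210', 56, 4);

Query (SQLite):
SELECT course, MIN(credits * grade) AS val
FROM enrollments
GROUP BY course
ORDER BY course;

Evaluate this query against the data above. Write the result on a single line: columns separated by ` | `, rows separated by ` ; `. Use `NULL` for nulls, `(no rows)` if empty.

For each row compute credits * grade.
Group by course; take MIN of the expression per group.
  BI210: ids {3, 5, 12, 14} → MIN(credits * grade)=79
  CS201: ids {1, 6, 8} → MIN(credits * grade)=77
  EN101: ids {2, 7, 10, 11, 13} → MIN(credits * grade)=130
  MA110: ids {4, 9} → MIN(credits * grade)=315

BI210 | 79 ; CS201 | 77 ; EN101 | 130 ; MA110 | 315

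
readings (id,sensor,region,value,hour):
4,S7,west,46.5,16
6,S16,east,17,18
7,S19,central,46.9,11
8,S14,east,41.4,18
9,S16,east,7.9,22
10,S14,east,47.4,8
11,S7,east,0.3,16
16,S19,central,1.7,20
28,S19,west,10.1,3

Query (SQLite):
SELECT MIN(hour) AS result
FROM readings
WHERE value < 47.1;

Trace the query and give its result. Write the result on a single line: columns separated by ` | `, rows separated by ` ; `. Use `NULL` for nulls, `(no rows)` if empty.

3

Rows where value < 47.1 → hour values: [16, 18, 11, 18, 22, 16, 20, 3].
MIN of non-NULL values = 3.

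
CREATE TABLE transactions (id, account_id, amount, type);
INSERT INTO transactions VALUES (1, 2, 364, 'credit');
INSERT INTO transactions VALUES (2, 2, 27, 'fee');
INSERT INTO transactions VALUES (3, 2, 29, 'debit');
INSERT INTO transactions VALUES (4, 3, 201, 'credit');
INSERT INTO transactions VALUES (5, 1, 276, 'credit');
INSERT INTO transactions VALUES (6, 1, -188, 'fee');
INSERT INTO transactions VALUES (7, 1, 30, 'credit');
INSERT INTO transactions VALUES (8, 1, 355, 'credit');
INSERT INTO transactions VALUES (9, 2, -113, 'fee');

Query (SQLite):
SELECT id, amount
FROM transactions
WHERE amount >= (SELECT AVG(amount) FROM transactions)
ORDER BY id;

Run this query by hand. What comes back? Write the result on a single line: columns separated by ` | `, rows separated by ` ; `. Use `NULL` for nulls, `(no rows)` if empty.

1 | 364 ; 4 | 201 ; 5 | 276 ; 8 | 355

Scalar subquery: AVG(amount) over all transactions rows = 109.0.
Keep rows where amount >= that value.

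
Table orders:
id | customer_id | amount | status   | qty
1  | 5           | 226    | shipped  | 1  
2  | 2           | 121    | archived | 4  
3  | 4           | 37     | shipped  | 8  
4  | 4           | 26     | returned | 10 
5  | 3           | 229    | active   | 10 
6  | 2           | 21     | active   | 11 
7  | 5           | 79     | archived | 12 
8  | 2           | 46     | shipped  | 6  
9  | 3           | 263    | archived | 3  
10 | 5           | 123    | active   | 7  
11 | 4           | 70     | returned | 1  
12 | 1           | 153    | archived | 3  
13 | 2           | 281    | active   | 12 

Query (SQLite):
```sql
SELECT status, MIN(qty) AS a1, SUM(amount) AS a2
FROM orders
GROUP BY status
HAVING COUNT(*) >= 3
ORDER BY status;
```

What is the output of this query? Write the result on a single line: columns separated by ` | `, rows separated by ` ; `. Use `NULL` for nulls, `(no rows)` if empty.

Group orders by status.
Per group compute: MIN(qty), SUM(amount).
HAVING: drop groups with fewer than 3 rows.
  active: ids {5, 6, 10, 13} → MIN(qty)=7, SUM(amount)=654
  archived: ids {2, 7, 9, 12} → MIN(qty)=3, SUM(amount)=616
  returned: ids {4, 11} → MIN(qty)=1, SUM(amount)=96
  shipped: ids {1, 3, 8} → MIN(qty)=1, SUM(amount)=309

active | 7 | 654 ; archived | 3 | 616 ; shipped | 1 | 309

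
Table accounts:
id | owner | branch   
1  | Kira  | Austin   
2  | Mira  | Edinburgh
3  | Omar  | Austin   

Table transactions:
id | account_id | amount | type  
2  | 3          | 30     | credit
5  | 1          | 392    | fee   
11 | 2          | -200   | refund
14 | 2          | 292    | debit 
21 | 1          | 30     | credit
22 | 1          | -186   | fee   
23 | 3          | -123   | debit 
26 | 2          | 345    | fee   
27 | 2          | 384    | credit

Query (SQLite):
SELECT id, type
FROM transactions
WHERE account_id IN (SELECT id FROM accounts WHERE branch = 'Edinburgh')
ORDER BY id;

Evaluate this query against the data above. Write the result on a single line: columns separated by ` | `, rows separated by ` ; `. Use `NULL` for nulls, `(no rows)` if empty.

11 | refund ; 14 | debit ; 26 | fee ; 27 | credit

Inner query: accounts.id where branch = 'Edinburgh'.
Outer: keep transactions rows whose account_id is in that set.
Inner query → {2}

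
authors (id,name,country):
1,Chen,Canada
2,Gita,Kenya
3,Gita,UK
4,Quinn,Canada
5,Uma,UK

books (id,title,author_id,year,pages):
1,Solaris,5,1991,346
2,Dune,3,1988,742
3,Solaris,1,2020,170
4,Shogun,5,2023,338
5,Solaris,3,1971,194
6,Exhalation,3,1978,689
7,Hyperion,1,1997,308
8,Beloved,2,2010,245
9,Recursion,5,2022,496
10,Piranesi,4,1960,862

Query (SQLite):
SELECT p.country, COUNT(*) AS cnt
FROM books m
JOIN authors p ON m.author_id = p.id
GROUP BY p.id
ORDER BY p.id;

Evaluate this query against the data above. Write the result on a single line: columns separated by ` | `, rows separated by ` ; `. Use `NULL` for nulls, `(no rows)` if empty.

Canada | 2 ; Kenya | 1 ; UK | 3 ; Canada | 1 ; UK | 3

Join each books row to its authors via author_id.
Group joined rows by authors.id; compute COUNT(*) per group.
  1: ids {3, 7} → COUNT(*)=2
  2: ids {8} → COUNT(*)=1
  3: ids {2, 5, 6} → COUNT(*)=3
  4: ids {10} → COUNT(*)=1
  5: ids {1, 4, 9} → COUNT(*)=3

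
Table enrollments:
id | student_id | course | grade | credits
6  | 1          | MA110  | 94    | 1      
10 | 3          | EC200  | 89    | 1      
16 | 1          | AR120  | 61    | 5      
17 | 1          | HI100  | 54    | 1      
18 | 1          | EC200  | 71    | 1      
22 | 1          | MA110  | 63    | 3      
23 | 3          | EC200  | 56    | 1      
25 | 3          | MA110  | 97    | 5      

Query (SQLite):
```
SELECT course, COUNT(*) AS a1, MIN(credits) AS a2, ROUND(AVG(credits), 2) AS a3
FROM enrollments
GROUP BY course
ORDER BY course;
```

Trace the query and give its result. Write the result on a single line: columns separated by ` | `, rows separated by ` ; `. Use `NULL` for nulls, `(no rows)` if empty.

Group enrollments by course.
Per group compute: COUNT(*), MIN(credits), ROUND(AVG(credits), 2).
  AR120: ids {16} → COUNT(*)=1, MIN(credits)=5, ROUND(AVG(credits), 2)=5
  EC200: ids {10, 18, 23} → COUNT(*)=3, MIN(credits)=1, ROUND(AVG(credits), 2)=1
  HI100: ids {17} → COUNT(*)=1, MIN(credits)=1, ROUND(AVG(credits), 2)=1
  MA110: ids {6, 22, 25} → COUNT(*)=3, MIN(credits)=1, ROUND(AVG(credits), 2)=3

AR120 | 1 | 5 | 5 ; EC200 | 3 | 1 | 1 ; HI100 | 1 | 1 | 1 ; MA110 | 3 | 1 | 3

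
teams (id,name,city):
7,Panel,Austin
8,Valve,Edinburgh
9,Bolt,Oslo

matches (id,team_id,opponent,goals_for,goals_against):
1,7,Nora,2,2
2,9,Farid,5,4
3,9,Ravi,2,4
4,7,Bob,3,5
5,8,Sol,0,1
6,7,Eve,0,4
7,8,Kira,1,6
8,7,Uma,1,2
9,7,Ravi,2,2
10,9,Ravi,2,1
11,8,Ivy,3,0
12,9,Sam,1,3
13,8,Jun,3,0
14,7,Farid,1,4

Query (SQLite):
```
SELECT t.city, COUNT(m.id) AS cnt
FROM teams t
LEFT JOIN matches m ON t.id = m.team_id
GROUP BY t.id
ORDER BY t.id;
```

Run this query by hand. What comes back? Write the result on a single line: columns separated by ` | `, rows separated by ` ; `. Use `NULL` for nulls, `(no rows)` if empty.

LEFT JOIN keeps every teams row; unmatched ones get NULL for matches columns.
Group by teams.id and compute COUNT(m.id). COUNT(col) of an all-NULL group is 0.
  7: ids {1, 4, 6, 8, 9, 14} → COUNT(m.id)=6
  8: ids {5, 7, 11, 13} → COUNT(m.id)=4
  9: ids {2, 3, 10, 12} → COUNT(m.id)=4

Austin | 6 ; Edinburgh | 4 ; Oslo | 4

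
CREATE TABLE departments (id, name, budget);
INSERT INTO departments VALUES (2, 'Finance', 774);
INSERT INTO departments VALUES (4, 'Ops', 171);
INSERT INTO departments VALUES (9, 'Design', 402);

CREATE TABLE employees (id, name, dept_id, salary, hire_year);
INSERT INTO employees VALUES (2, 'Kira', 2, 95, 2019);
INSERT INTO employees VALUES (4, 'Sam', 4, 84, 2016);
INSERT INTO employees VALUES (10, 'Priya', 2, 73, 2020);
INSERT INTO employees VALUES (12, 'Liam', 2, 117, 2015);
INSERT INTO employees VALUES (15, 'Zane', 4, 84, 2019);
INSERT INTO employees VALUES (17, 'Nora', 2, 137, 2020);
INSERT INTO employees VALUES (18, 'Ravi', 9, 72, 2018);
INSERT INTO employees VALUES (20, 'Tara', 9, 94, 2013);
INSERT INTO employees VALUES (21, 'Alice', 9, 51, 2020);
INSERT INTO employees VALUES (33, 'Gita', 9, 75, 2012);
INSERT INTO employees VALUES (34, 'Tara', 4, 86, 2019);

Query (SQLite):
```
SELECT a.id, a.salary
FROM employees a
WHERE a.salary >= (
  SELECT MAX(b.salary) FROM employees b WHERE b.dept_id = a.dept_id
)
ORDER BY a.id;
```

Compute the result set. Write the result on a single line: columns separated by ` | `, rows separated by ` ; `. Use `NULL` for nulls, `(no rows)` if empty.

For each employees row a, compute MAX(salary) over rows sharing a.dept_id.
Keep row a if a.salary >= that per-group MAX.
  dept_id=2: MAX(salary) = 137
  dept_id=4: MAX(salary) = 86
  dept_id=9: MAX(salary) = 94

17 | 137 ; 20 | 94 ; 34 | 86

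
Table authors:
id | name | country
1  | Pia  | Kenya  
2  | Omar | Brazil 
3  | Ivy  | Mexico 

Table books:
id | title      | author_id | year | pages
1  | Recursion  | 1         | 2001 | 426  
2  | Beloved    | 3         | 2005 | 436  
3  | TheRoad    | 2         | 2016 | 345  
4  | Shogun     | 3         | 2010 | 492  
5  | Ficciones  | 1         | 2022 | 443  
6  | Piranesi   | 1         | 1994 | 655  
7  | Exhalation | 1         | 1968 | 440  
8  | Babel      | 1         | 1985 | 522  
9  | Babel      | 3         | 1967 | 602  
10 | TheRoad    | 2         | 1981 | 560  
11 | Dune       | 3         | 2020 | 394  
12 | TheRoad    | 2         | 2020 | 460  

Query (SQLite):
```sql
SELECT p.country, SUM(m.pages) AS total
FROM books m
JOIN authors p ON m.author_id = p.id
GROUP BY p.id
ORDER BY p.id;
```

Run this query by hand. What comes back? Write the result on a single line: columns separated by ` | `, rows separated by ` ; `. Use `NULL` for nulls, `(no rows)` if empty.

Kenya | 2486 ; Brazil | 1365 ; Mexico | 1924

Join each books row to its authors via author_id.
Group joined rows by authors.id; compute SUM(m.pages) per group.
  1: ids {1, 5, 6, 7, 8} → SUM(m.pages)=2486
  2: ids {3, 10, 12} → SUM(m.pages)=1365
  3: ids {2, 4, 9, 11} → SUM(m.pages)=1924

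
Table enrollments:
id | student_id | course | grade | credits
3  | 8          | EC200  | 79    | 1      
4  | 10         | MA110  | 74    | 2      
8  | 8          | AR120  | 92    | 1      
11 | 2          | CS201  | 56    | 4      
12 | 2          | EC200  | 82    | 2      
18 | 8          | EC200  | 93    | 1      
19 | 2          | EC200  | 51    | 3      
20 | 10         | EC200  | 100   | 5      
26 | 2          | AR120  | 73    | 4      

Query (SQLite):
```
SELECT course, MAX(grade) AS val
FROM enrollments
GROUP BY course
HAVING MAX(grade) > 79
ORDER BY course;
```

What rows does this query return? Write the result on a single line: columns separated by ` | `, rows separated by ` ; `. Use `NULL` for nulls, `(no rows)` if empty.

AR120 | 92 ; EC200 | 100

Partition enrollments by course; compute MAX(grade) within each group.
HAVING: keep groups where MAX(grade) > 79.
  AR120: ids {8, 26} → MAX(grade)=92
  CS201: ids {11} → MAX(grade)=56
  EC200: ids {3, 12, 18, 19, 20} → MAX(grade)=100
  MA110: ids {4} → MAX(grade)=74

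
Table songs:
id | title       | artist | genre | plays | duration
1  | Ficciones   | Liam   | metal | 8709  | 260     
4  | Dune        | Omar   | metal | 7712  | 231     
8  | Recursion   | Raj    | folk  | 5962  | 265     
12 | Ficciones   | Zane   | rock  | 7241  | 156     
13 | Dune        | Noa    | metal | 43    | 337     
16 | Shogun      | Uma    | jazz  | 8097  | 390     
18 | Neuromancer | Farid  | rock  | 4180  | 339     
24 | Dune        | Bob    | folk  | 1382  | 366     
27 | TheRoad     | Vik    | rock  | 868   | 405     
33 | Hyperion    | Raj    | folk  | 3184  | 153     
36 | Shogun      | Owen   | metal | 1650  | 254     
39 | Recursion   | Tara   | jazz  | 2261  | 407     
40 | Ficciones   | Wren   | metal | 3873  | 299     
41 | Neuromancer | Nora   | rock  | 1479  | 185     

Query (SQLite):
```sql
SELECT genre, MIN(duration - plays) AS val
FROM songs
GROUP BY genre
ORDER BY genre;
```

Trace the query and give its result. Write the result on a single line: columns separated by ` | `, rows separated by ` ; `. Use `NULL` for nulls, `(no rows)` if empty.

For each row compute duration - plays.
Group by genre; take MIN of the expression per group.
  folk: ids {8, 24, 33} → MIN(duration - plays)=-5697
  jazz: ids {16, 39} → MIN(duration - plays)=-7707
  metal: ids {1, 4, 13, 36, 40} → MIN(duration - plays)=-8449
  rock: ids {12, 18, 27, 41} → MIN(duration - plays)=-7085

folk | -5697 ; jazz | -7707 ; metal | -8449 ; rock | -7085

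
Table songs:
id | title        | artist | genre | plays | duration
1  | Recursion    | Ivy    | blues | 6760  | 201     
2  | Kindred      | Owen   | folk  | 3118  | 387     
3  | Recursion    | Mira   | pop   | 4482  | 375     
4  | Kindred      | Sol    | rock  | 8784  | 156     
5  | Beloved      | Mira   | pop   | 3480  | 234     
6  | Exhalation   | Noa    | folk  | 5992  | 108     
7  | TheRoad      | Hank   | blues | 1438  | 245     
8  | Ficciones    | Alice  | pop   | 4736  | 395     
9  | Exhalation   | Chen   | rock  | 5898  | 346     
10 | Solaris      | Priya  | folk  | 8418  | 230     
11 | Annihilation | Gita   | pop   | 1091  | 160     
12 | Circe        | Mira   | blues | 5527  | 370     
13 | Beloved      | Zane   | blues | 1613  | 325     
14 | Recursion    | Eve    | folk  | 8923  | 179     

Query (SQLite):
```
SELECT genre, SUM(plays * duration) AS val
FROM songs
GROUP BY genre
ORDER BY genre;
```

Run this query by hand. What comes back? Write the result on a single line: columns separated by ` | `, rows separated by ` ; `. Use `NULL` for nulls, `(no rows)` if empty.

blues | 4280285 ; folk | 5387159 ; pop | 4540350 ; rock | 3411012

For each row compute plays * duration.
Group by genre; take SUM of the expression per group.
  blues: ids {1, 7, 12, 13} → SUM(plays * duration)=4280285
  folk: ids {2, 6, 10, 14} → SUM(plays * duration)=5387159
  pop: ids {3, 5, 8, 11} → SUM(plays * duration)=4540350
  rock: ids {4, 9} → SUM(plays * duration)=3411012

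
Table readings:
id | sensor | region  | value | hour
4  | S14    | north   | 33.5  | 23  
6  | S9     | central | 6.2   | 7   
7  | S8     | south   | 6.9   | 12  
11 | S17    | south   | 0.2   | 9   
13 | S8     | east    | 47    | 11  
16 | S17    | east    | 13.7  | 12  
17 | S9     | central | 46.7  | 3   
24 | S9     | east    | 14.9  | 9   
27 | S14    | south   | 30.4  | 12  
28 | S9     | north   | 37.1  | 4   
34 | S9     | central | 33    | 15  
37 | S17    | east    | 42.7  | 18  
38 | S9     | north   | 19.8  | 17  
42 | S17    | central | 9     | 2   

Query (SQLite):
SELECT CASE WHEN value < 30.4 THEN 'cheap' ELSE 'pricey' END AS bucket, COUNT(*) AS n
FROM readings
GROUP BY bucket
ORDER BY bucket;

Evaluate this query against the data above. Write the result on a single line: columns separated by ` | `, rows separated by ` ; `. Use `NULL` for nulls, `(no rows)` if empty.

cheap | 7 ; pricey | 7

Bucket rows by value < 30.4 → 'cheap' else 'pricey'; count each bucket.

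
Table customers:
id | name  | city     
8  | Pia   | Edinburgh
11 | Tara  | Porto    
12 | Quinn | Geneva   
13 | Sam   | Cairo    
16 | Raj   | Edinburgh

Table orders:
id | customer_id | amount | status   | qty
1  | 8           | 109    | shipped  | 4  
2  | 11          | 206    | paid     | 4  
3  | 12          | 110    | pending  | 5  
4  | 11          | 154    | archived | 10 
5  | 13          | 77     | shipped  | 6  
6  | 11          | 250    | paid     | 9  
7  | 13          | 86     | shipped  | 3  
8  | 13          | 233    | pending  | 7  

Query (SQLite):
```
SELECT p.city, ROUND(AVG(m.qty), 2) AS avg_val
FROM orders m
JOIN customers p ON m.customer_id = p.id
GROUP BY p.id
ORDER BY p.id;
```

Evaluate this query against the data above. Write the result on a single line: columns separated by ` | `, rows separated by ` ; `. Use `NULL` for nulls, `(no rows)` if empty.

Join each orders row to its customers via customer_id.
Group joined rows by customers.id; compute ROUND(AVG(m.qty), 2) per group.
  8: ids {1} → ROUND(AVG(m.qty), 2)=4
  11: ids {2, 4, 6} → ROUND(AVG(m.qty), 2)=7.67
  12: ids {3} → ROUND(AVG(m.qty), 2)=5
  13: ids {5, 7, 8} → ROUND(AVG(m.qty), 2)=5.33

Edinburgh | 4 ; Porto | 7.67 ; Geneva | 5 ; Cairo | 5.33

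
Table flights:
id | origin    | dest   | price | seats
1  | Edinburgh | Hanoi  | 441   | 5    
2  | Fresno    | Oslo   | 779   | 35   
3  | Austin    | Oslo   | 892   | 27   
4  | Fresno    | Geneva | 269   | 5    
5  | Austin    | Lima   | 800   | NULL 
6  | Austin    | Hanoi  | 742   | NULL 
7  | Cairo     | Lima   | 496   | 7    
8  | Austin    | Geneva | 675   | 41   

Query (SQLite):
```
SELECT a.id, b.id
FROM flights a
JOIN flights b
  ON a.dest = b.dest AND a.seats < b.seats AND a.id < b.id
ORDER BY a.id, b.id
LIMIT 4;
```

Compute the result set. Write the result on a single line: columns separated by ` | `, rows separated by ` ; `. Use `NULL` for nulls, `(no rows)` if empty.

4 | 8

Pairs (a,b) with same dest, a.seats < b.seats, a.id < b.id.
dest groups: Geneva:{4,8} Hanoi:{1,6} Lima:{5,7} Oslo:{2,3}
Ordered by (a.id, b.id); first 4.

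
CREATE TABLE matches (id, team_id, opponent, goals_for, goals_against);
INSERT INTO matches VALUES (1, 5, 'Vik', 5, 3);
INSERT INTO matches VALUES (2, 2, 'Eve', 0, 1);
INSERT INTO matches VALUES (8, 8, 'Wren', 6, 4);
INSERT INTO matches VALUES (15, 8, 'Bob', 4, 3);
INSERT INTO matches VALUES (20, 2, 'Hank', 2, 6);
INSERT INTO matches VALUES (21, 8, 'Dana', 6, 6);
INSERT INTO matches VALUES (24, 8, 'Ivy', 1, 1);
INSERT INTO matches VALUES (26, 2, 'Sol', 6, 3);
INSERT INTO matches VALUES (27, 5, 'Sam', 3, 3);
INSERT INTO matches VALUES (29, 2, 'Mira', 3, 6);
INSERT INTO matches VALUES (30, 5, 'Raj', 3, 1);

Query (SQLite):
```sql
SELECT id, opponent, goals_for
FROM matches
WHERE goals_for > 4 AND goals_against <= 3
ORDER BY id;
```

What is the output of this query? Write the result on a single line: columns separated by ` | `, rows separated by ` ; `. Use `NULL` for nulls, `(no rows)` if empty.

1 | Vik | 5 ; 26 | Sol | 6

goals_for > 4: ids {1, 8, 21, 26}
goals_against <= 3: ids {1, 2, 15, 24, 26, 27, 30}
Combine with AND.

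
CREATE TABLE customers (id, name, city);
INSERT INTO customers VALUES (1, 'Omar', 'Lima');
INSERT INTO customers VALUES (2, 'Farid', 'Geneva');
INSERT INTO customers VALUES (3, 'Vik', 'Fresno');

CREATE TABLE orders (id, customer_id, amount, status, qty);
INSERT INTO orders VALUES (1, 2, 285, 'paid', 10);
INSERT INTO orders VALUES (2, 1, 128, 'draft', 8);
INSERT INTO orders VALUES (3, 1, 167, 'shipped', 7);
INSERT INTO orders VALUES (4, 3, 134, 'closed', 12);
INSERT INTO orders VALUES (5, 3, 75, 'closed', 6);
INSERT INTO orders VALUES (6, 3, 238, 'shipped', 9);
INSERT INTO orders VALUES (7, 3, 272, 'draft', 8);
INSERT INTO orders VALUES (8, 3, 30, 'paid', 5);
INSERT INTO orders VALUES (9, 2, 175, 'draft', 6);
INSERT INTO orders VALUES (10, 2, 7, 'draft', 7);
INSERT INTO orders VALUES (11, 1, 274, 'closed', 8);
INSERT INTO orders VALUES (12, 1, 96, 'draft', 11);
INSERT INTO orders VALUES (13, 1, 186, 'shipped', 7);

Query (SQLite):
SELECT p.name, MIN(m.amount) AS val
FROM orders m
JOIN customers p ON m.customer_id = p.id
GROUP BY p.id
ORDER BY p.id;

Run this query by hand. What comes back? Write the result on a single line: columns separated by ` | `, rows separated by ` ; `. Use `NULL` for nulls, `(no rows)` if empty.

Join each orders row to its customers via customer_id.
Group joined rows by customers.id; compute MIN(m.amount) per group.
  1: ids {2, 3, 11, 12, 13} → MIN(m.amount)=96
  2: ids {1, 9, 10} → MIN(m.amount)=7
  3: ids {4, 5, 6, 7, 8} → MIN(m.amount)=30

Omar | 96 ; Farid | 7 ; Vik | 30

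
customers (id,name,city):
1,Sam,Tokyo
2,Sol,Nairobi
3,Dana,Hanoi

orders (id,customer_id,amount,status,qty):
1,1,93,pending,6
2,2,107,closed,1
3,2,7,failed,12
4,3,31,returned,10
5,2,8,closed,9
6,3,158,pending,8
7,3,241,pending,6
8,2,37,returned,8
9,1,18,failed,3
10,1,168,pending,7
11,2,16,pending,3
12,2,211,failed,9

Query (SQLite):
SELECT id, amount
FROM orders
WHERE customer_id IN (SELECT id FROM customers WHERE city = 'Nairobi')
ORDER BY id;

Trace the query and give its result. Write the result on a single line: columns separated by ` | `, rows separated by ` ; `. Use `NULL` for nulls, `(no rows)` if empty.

Inner query: customers.id where city = 'Nairobi'.
Outer: keep orders rows whose customer_id is in that set.
Inner query → {2}

2 | 107 ; 3 | 7 ; 5 | 8 ; 8 | 37 ; 11 | 16 ; 12 | 211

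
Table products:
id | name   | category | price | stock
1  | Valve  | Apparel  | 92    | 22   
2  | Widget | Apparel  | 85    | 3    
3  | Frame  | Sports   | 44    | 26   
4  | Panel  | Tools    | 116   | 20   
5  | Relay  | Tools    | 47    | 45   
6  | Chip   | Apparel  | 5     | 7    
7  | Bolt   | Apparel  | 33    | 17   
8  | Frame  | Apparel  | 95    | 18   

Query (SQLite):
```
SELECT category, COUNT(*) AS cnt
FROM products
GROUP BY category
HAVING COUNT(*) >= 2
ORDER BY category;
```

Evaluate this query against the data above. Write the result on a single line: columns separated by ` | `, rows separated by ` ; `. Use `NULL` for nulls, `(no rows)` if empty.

Apparel | 5 ; Tools | 2

Partition products by category; compute COUNT(*) within each group.
HAVING: keep groups with count ≥ 2.
  Apparel: ids {1, 2, 6, 7, 8} → COUNT(*)=5
  Sports: ids {3} → COUNT(*)=1
  Tools: ids {4, 5} → COUNT(*)=2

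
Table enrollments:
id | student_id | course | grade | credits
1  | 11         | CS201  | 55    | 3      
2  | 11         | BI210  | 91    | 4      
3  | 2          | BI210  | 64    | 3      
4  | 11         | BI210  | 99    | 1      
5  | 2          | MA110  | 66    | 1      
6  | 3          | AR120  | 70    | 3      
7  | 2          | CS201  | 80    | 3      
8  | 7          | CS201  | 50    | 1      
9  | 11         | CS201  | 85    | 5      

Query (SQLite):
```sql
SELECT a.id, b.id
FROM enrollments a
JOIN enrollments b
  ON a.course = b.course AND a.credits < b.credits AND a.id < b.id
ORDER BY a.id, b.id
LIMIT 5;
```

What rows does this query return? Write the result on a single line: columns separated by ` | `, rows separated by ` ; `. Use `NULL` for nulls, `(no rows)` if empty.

Pairs (a,b) with same course, a.credits < b.credits, a.id < b.id.
course groups: AR120:{6} BI210:{2,3,4} CS201:{1,7,8,9} MA110:{5}
Ordered by (a.id, b.id); first 5.

1 | 9 ; 7 | 9 ; 8 | 9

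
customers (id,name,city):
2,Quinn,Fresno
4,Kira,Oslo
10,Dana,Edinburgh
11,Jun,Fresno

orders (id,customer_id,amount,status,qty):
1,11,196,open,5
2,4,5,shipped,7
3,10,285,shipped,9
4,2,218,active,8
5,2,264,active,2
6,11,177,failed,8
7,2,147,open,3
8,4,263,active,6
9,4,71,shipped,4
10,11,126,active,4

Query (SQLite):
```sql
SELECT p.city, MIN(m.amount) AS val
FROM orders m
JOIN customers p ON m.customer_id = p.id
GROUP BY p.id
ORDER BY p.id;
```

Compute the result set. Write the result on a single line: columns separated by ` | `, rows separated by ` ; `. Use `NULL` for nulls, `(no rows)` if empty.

Fresno | 147 ; Oslo | 5 ; Edinburgh | 285 ; Fresno | 126

Join each orders row to its customers via customer_id.
Group joined rows by customers.id; compute MIN(m.amount) per group.
  2: ids {4, 5, 7} → MIN(m.amount)=147
  4: ids {2, 8, 9} → MIN(m.amount)=5
  10: ids {3} → MIN(m.amount)=285
  11: ids {1, 6, 10} → MIN(m.amount)=126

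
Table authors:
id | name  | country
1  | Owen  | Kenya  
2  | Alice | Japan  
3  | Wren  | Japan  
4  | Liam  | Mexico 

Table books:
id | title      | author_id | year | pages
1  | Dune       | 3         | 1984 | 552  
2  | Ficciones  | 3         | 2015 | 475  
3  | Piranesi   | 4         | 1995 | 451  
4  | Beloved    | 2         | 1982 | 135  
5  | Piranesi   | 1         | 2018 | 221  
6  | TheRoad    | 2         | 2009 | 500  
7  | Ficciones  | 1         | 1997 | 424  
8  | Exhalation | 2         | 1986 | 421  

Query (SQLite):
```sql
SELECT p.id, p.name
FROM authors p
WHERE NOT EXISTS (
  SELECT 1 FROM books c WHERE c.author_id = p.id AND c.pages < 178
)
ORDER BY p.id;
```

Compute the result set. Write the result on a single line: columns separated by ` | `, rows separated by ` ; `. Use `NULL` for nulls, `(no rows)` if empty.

For each authors row, check whether any books with matching author_id has pages < 178.
Keep rows where that is false.

1 | Owen ; 3 | Wren ; 4 | Liam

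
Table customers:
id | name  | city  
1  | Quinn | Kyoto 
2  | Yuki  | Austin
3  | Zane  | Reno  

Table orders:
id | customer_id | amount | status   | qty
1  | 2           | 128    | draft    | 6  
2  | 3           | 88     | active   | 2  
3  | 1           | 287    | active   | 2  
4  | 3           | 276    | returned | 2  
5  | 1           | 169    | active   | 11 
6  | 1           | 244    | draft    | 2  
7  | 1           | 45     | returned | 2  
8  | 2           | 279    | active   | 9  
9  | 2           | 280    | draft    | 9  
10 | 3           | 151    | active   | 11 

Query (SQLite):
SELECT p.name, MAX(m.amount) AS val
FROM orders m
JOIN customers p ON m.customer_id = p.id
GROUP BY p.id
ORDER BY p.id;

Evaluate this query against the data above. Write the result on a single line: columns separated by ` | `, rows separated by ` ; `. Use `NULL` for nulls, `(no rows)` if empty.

Quinn | 287 ; Yuki | 280 ; Zane | 276

Join each orders row to its customers via customer_id.
Group joined rows by customers.id; compute MAX(m.amount) per group.
  1: ids {3, 5, 6, 7} → MAX(m.amount)=287
  2: ids {1, 8, 9} → MAX(m.amount)=280
  3: ids {2, 4, 10} → MAX(m.amount)=276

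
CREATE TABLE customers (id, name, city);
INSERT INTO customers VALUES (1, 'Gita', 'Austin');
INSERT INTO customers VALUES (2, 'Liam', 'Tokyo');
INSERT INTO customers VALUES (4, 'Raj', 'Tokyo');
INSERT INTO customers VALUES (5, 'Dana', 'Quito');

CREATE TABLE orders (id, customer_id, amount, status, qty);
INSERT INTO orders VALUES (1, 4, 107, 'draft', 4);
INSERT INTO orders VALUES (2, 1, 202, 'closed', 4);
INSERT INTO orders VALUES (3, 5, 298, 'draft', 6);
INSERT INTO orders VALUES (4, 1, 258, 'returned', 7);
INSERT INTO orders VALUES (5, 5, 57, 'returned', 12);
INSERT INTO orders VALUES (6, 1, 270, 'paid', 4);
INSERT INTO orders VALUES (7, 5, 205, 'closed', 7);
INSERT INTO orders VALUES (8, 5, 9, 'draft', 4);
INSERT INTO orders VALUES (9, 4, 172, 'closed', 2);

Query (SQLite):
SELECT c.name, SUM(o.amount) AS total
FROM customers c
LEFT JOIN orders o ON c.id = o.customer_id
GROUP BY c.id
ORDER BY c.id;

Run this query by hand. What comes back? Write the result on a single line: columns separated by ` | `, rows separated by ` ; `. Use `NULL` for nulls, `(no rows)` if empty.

Gita | 730 ; Liam | NULL ; Raj | 279 ; Dana | 569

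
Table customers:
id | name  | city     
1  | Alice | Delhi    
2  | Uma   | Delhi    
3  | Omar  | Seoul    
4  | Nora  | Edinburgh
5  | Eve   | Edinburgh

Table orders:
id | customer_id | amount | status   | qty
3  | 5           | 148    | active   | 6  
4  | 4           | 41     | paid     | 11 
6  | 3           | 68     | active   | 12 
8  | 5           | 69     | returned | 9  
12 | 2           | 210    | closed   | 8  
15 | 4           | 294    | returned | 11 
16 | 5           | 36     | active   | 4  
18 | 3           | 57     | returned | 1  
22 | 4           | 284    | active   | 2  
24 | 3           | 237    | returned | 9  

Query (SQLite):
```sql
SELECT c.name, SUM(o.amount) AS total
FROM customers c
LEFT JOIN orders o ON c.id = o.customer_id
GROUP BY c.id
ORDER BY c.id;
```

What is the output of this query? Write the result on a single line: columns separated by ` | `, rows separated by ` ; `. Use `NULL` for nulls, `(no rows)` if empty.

Alice | NULL ; Uma | 210 ; Omar | 362 ; Nora | 619 ; Eve | 253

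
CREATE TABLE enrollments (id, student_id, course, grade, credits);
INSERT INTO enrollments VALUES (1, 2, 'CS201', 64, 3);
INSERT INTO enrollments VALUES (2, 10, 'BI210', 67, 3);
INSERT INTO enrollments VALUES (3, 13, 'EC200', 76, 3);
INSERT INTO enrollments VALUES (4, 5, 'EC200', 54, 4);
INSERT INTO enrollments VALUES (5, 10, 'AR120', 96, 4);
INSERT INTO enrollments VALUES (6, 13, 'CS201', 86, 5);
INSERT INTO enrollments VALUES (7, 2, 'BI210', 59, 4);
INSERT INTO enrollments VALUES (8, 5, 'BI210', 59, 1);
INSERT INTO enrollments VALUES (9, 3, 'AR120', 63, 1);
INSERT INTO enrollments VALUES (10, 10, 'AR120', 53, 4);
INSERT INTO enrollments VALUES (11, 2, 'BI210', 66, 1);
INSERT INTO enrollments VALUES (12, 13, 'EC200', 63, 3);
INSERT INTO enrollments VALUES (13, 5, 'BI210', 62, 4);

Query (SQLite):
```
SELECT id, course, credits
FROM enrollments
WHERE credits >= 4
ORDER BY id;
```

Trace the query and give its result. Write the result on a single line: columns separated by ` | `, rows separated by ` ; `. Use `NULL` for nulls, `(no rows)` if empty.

4 | EC200 | 4 ; 5 | AR120 | 4 ; 6 | CS201 | 5 ; 7 | BI210 | 4 ; 10 | AR120 | 4 ; 13 | BI210 | 4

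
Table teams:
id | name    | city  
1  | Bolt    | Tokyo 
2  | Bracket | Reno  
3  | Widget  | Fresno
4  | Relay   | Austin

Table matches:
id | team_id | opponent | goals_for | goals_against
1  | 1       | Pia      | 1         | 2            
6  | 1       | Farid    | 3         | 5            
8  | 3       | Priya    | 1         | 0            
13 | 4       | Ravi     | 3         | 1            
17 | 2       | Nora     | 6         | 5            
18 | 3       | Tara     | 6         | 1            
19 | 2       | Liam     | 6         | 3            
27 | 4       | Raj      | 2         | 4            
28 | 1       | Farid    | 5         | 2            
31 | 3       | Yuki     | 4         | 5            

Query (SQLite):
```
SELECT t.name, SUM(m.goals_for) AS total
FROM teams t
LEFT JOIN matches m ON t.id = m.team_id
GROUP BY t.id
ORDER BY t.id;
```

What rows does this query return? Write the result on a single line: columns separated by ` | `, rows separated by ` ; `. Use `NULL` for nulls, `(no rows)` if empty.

Bolt | 9 ; Bracket | 12 ; Widget | 11 ; Relay | 5

LEFT JOIN keeps every teams row; unmatched ones get NULL for matches columns.
Group by teams.id and compute SUM(m.goals_for). SUM over an all-NULL group is NULL.
  1: ids {1, 6, 28} → SUM(m.goals_for)=9
  2: ids {17, 19} → SUM(m.goals_for)=12
  3: ids {8, 18, 31} → SUM(m.goals_for)=11
  4: ids {13, 27} → SUM(m.goals_for)=5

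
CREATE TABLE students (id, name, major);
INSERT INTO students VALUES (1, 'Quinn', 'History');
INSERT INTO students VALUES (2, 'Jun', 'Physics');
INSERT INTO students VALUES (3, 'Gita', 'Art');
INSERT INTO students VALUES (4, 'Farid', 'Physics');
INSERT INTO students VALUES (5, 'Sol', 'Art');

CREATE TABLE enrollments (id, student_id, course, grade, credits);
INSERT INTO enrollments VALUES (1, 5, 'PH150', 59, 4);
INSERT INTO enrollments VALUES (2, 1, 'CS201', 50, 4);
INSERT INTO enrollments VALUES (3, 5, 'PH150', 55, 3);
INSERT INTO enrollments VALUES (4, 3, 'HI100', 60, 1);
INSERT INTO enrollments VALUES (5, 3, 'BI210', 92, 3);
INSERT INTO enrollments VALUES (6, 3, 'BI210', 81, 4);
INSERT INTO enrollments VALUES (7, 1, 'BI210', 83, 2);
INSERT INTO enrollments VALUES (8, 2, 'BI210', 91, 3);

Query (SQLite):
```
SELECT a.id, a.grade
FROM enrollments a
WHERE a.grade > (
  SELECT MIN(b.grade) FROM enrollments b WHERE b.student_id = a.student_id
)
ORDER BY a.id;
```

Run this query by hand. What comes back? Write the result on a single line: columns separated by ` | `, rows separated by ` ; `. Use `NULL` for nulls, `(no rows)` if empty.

For each enrollments row a, compute MIN(grade) over rows sharing a.student_id.
Keep row a if a.grade > that per-group MIN.
  student_id=1: MIN(grade) = 50
  student_id=2: MIN(grade) = 91
  student_id=3: MIN(grade) = 60
  student_id=5: MIN(grade) = 55

1 | 59 ; 5 | 92 ; 6 | 81 ; 7 | 83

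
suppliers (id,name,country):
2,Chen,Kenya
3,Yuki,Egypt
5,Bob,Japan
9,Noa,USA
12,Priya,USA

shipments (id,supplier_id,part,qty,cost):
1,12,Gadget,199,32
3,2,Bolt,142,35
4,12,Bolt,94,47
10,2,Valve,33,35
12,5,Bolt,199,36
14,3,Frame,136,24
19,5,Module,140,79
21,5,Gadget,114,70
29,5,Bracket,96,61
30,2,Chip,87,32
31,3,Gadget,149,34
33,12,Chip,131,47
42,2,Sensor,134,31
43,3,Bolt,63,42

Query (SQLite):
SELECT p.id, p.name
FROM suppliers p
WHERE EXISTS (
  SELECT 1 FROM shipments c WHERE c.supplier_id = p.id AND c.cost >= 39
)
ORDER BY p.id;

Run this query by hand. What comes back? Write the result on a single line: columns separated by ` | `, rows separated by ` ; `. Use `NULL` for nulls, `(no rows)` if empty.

3 | Yuki ; 5 | Bob ; 12 | Priya

For each suppliers row, check whether any shipments with matching supplier_id has cost >= 39.
Keep rows where that is true.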